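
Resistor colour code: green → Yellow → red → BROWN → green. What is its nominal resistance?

5420 Ω

Green → 5 (first significant figure)
Yellow → 4 (second significant figure)
Red → 2 (third significant figure)
Brown → ×10 multiplier
542 × 10 = 5420 Ω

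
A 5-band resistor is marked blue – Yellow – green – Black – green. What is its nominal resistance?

645 Ω

Blue → 6 (first significant figure)
Yellow → 4 (second significant figure)
Green → 5 (third significant figure)
Black → ×1 multiplier
645 × 1 = 645 Ω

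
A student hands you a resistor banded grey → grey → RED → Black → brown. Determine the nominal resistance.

882 Ω

Grey → 8 (first significant figure)
Grey → 8 (second significant figure)
Red → 2 (third significant figure)
Black → ×1 multiplier
882 × 1 = 882 Ω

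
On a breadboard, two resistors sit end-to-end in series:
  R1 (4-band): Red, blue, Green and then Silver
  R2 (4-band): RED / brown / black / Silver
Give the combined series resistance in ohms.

R1: red, blue → 26; green ×10^5 → 2600000 Ω.
R2: red, brown → 21; black ×1 → 21 Ω.
Series: 2600000 + 21 = 2600021 Ω.

2600021 Ω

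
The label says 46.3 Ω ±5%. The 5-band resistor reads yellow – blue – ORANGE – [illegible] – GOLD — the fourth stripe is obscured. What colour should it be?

46.3 Ω = 463 × 10^-1.
The fourth band is the multiplier, 10^-1, which is gold.

gold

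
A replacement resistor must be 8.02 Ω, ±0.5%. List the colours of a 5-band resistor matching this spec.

8.02 Ω = 802 × 10^-2.
8 → grey
0 → black
2 → red
Multiplier 10^-2 → silver.
±0.5% tolerance → green.

grey, black, red, silver, green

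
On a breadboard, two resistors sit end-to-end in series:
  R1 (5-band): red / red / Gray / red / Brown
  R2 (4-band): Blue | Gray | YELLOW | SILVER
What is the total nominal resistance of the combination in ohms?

702800 Ω

R1: red, red, grey → 228; red ×10^2 → 22800 Ω.
R2: blue, grey → 68; yellow ×10^4 → 680000 Ω.
Series: 22800 + 680000 = 702800 Ω.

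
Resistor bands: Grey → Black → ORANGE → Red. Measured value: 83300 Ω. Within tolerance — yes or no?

Grey → 8 (first significant figure)
Black → 0 (second significant figure)
Orange → ×10^3 multiplier
Red → ±2% tolerance
80 × 1000 = 80000 Ω
Allowed range: 78400 Ω to 81600 Ω.
83300 Ω lies outside that range.

no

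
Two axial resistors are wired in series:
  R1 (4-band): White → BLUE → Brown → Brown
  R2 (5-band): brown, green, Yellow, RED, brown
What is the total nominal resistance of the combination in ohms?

16360 Ω

R1: white, blue → 96; brown ×10 → 960 Ω.
R2: brown, green, yellow → 154; red ×10^2 → 15400 Ω.
Series: 960 + 15400 = 16360 Ω.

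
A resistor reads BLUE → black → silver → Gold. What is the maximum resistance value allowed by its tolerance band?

Blue → 6 (first significant figure)
Black → 0 (second significant figure)
Silver → ×0.01 multiplier
Gold → ±5% tolerance
60 × 0.01 = 0.6 Ω
Maximum = 0.6 × (1 + 5/100) = 0.63 Ω.

0.63 Ω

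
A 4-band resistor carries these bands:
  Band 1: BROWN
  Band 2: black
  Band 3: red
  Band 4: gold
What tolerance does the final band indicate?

The last band, gold, is the tolerance band.
Gold corresponds to ±5%.

±5%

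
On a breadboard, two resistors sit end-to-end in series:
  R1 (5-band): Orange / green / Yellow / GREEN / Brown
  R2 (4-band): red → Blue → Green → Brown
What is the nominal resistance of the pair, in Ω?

38000000 Ω

R1: orange, green, yellow → 354; green ×10^5 → 35400000 Ω.
R2: red, blue → 26; green ×10^5 → 2600000 Ω.
Series: 35400000 + 2600000 = 38000000 Ω.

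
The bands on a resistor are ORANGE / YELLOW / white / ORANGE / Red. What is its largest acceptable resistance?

355980 Ω

Orange → 3 (first significant figure)
Yellow → 4 (second significant figure)
White → 9 (third significant figure)
Orange → ×10^3 multiplier
Red → ±2% tolerance
349 × 1000 = 349000 Ω
Largest = 349000 × (1 + 2/100) = 355980 Ω.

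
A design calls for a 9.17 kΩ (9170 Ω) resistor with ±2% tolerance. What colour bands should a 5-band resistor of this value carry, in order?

white, brown, violet, brown, red

9170 Ω = 917 × 10^1.
9 → white
1 → brown
7 → violet
Multiplier 10^1 → brown.
±2% tolerance → red.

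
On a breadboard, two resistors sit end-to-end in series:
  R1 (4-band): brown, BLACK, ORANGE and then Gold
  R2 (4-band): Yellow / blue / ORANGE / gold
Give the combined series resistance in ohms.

56000 Ω

R1: brown, black → 10; orange ×10^3 → 10000 Ω.
R2: yellow, blue → 46; orange ×10^3 → 46000 Ω.
Series: 10000 + 46000 = 56000 Ω.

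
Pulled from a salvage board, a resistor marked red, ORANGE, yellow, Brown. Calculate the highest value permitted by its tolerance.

Red → 2 (first significant figure)
Orange → 3 (second significant figure)
Yellow → ×10^4 multiplier
Brown → ±1% tolerance
23 × 10000 = 230000 Ω
Highest = 230000 × (1 + 1/100) = 232300 Ω.

232300 Ω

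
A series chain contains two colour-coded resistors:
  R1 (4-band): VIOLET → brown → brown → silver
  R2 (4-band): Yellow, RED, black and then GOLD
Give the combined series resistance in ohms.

R1: violet, brown → 71; brown ×10 → 710 Ω.
R2: yellow, red → 42; black ×1 → 42 Ω.
Series: 710 + 42 = 752 Ω.

752 Ω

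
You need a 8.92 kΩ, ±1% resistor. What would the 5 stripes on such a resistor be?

grey, white, red, brown, brown

8920 Ω = 892 × 10^1.
8 → grey
9 → white
2 → red
Multiplier 10^1 → brown.
±1% tolerance → brown.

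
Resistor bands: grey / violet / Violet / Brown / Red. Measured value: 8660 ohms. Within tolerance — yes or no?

yes

Grey → 8 (first significant figure)
Violet → 7 (second significant figure)
Violet → 7 (third significant figure)
Brown → ×10 multiplier
Red → ±2% tolerance
877 × 10 = 8770 Ω
Allowed range: 8594.6 Ω to 8945.4 Ω.
8660 ohms lies inside that range.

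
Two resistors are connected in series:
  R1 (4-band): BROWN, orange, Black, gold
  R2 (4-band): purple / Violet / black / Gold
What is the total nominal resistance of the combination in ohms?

R1: brown, orange → 13; black ×1 → 13 Ω.
R2: violet, violet → 77; black ×1 → 77 Ω.
Series: 13 + 77 = 90 Ω.

90 Ω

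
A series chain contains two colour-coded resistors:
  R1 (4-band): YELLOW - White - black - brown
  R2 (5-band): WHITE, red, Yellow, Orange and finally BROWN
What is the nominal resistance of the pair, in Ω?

R1: yellow, white → 49; black ×1 → 49 Ω.
R2: white, red, yellow → 924; orange ×10^3 → 924000 Ω.
Series: 49 + 924000 = 924049 Ω.

924049 Ω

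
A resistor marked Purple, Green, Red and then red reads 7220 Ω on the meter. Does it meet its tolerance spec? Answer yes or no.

no

Violet → 7 (first significant figure)
Green → 5 (second significant figure)
Red → ×10^2 multiplier
Red → ±2% tolerance
75 × 100 = 7500 Ω
Allowed range: 7350 Ω to 7650 Ω.
7220 Ω lies outside that range.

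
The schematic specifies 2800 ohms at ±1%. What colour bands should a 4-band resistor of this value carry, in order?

red, grey, red, brown

2800 Ω = 28 × 10^2.
2 → red
8 → grey
Multiplier 10^2 → red.
±1% tolerance → brown.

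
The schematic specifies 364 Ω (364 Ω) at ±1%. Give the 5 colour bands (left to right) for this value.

orange, blue, yellow, black, brown

364 Ω = 364 × 10^0.
3 → orange
6 → blue
4 → yellow
Multiplier 10^0 → black.
±1% tolerance → brown.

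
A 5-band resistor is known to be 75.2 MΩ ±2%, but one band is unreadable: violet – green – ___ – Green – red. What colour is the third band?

red

75200000 Ω = 752 × 10^5.
The third band gives digit 2 of the significand, and 2 is red.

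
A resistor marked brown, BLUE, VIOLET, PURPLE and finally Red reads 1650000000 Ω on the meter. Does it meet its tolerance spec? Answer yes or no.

Brown → 1 (first significant figure)
Blue → 6 (second significant figure)
Violet → 7 (third significant figure)
Violet → ×10^7 multiplier
Red → ±2% tolerance
167 × 10000000 = 1670000000 Ω
Allowed range: 1636600000 Ω to 1703400000 Ω.
1650000000 Ω lies inside that range.

yes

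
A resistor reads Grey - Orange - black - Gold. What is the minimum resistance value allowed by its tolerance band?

78.85 Ω

Grey → 8 (first significant figure)
Orange → 3 (second significant figure)
Black → ×1 multiplier
Gold → ±5% tolerance
83 × 1 = 83 Ω
Minimum = 83 × (1 − 5/100) = 78.85 Ω.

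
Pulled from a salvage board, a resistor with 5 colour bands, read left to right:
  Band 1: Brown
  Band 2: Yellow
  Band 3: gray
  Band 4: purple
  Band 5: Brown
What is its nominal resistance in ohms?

1480000000 Ω

Brown → 1 (first significant figure)
Yellow → 4 (second significant figure)
Grey → 8 (third significant figure)
Violet → ×10^7 multiplier
148 × 10000000 = 1480000000 Ω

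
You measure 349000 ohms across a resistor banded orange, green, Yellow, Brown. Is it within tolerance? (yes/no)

yes

Orange → 3 (first significant figure)
Green → 5 (second significant figure)
Yellow → ×10^4 multiplier
Brown → ±1% tolerance
35 × 10000 = 350000 Ω
Allowed range: 346500 Ω to 353500 Ω.
349000 ohms lies inside that range.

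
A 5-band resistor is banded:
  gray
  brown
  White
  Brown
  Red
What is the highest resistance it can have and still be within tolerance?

8353.8 Ω

Grey → 8 (first significant figure)
Brown → 1 (second significant figure)
White → 9 (third significant figure)
Brown → ×10 multiplier
Red → ±2% tolerance
819 × 10 = 8190 Ω
Highest = 8190 × (1 + 2/100) = 8353.8 Ω.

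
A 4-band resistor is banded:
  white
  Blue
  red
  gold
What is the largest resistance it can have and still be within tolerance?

White → 9 (first significant figure)
Blue → 6 (second significant figure)
Red → ×10^2 multiplier
Gold → ±5% tolerance
96 × 100 = 9600 Ω
Largest = 9600 × (1 + 5/100) = 10080 Ω.

10080 Ω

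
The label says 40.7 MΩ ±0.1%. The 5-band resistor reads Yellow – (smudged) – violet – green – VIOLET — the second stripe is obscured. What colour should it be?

black

40700000 Ω = 407 × 10^5.
The second band gives digit 0 of the significand, and 0 is black.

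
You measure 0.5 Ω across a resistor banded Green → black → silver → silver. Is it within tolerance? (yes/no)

Green → 5 (first significant figure)
Black → 0 (second significant figure)
Silver → ×0.01 multiplier
Silver → ±10% tolerance
50 × 0.01 = 0.5 Ω
Allowed range: 0.45 Ω to 0.55 Ω.
0.5 Ω lies inside that range.

yes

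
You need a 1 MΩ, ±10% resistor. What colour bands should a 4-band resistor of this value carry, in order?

1000000 Ω = 10 × 10^5.
1 → brown
0 → black
Multiplier 10^5 → green.
±10% tolerance → silver.

brown, black, green, silver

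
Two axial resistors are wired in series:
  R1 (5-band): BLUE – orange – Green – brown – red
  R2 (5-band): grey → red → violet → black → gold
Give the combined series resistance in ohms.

7177 Ω

R1: blue, orange, green → 635; brown ×10 → 6350 Ω.
R2: grey, red, violet → 827; black ×1 → 827 Ω.
Series: 6350 + 827 = 7177 Ω.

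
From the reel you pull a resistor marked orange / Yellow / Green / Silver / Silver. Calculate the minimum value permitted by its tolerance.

Orange → 3 (first significant figure)
Yellow → 4 (second significant figure)
Green → 5 (third significant figure)
Silver → ×0.01 multiplier
Silver → ±10% tolerance
345 × 0.01 = 3.45 Ω
Minimum = 3.45 × (1 − 10/100) = 3.105 Ω.

3.105 Ω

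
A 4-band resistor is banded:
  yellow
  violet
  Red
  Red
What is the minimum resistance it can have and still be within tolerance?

4606 Ω

Yellow → 4 (first significant figure)
Violet → 7 (second significant figure)
Red → ×10^2 multiplier
Red → ±2% tolerance
47 × 100 = 4700 Ω
Minimum = 4700 × (1 − 2/100) = 4606 Ω.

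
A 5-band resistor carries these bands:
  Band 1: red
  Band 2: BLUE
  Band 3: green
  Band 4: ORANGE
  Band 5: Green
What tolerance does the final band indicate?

±0.5%

The last band, green, is the tolerance band.
Green corresponds to ±0.5%.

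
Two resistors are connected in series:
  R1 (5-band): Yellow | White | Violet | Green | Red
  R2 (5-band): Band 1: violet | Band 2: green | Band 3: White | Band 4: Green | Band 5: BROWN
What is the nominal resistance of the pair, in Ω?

R1: yellow, white, violet → 497; green ×10^5 → 49700000 Ω.
R2: violet, green, white → 759; green ×10^5 → 75900000 Ω.
Series: 49700000 + 75900000 = 125600000 Ω.

125600000 Ω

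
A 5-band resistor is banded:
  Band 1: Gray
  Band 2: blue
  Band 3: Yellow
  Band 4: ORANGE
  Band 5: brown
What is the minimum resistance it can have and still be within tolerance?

Grey → 8 (first significant figure)
Blue → 6 (second significant figure)
Yellow → 4 (third significant figure)
Orange → ×10^3 multiplier
Brown → ±1% tolerance
864 × 1000 = 864000 Ω
Minimum = 864000 × (1 − 1/100) = 855360 Ω.

855360 Ω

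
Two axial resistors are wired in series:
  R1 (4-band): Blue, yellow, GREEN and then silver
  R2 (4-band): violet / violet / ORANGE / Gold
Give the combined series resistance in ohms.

6477000 Ω

R1: blue, yellow → 64; green ×10^5 → 6400000 Ω.
R2: violet, violet → 77; orange ×10^3 → 77000 Ω.
Series: 6400000 + 77000 = 6477000 Ω.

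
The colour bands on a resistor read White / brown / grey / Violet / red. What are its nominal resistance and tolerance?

9180000000 Ω ±2%

White → 9 (first significant figure)
Brown → 1 (second significant figure)
Grey → 8 (third significant figure)
Violet → ×10^7 multiplier
Red → ±2% tolerance
918 × 10000000 = 9180000000 Ω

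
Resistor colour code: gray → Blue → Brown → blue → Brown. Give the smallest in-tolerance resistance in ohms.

Grey → 8 (first significant figure)
Blue → 6 (second significant figure)
Brown → 1 (third significant figure)
Blue → ×10^6 multiplier
Brown → ±1% tolerance
861 × 1000000 = 861000000 Ω
Smallest = 861000000 × (1 − 1/100) = 852390000 Ω.

852390000 Ω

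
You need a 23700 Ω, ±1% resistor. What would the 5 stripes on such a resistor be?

23700 Ω = 237 × 10^2.
2 → red
3 → orange
7 → violet
Multiplier 10^2 → red.
±1% tolerance → brown.

red, orange, violet, red, brown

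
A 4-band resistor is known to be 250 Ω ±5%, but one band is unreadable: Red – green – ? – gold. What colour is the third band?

250 Ω = 25 × 10^1.
The third band is the multiplier, 10^1, which is brown.

brown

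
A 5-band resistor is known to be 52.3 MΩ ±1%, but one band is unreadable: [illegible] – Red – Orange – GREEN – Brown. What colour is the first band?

52300000 Ω = 523 × 10^5.
The first band gives digit 5 of the significand, and 5 is green.

green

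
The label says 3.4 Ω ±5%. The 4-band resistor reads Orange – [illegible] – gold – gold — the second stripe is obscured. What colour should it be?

yellow

3.4 Ω = 34 × 10^-1.
The second band gives digit 4 of the significand, and 4 is yellow.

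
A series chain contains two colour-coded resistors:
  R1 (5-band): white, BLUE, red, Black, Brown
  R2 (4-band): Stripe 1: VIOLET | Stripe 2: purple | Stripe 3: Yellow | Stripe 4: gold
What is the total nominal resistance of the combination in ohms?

R1: white, blue, red → 962; black ×1 → 962 Ω.
R2: violet, violet → 77; yellow ×10^4 → 770000 Ω.
Series: 962 + 770000 = 770962 Ω.

770962 Ω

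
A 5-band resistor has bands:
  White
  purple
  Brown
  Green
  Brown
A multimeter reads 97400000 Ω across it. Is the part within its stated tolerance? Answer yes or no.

yes

White → 9 (first significant figure)
Violet → 7 (second significant figure)
Brown → 1 (third significant figure)
Green → ×10^5 multiplier
Brown → ±1% tolerance
971 × 100000 = 97100000 Ω
Allowed range: 96129000 Ω to 98071000 Ω.
97400000 Ω lies inside that range.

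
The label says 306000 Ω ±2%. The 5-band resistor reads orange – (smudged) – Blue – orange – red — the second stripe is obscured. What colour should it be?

306000 Ω = 306 × 10^3.
The second band gives digit 0 of the significand, and 0 is black.

black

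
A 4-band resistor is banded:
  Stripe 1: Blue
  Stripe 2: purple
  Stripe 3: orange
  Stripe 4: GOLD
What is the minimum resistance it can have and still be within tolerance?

Blue → 6 (first significant figure)
Violet → 7 (second significant figure)
Orange → ×10^3 multiplier
Gold → ±5% tolerance
67 × 1000 = 67000 Ω
Minimum = 67000 × (1 − 5/100) = 63650 Ω.

63650 Ω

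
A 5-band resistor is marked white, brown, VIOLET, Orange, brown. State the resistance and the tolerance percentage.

917000 Ω ±1%

White → 9 (first significant figure)
Brown → 1 (second significant figure)
Violet → 7 (third significant figure)
Orange → ×10^3 multiplier
Brown → ±1% tolerance
917 × 1000 = 917000 Ω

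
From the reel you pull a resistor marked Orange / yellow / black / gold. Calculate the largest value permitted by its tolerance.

Orange → 3 (first significant figure)
Yellow → 4 (second significant figure)
Black → ×1 multiplier
Gold → ±5% tolerance
34 × 1 = 34 Ω
Largest = 34 × (1 + 5/100) = 35.7 Ω.

35.7 Ω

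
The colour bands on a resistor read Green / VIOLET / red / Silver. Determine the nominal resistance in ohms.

Green → 5 (first significant figure)
Violet → 7 (second significant figure)
Red → ×10^2 multiplier
57 × 100 = 5700 Ω

5700 Ω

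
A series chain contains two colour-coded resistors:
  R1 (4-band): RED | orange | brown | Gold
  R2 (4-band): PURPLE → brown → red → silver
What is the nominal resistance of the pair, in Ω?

7330 Ω

R1: red, orange → 23; brown ×10 → 230 Ω.
R2: violet, brown → 71; red ×10^2 → 7100 Ω.
Series: 230 + 7100 = 7330 Ω.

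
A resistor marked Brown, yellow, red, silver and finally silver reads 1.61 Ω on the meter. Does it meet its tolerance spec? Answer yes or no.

Brown → 1 (first significant figure)
Yellow → 4 (second significant figure)
Red → 2 (third significant figure)
Silver → ×0.01 multiplier
Silver → ±10% tolerance
142 × 0.01 = 1.42 Ω
Allowed range: 1.278 Ω to 1.562 Ω.
1.61 Ω lies outside that range.

no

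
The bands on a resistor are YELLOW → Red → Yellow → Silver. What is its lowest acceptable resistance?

378000 Ω

Yellow → 4 (first significant figure)
Red → 2 (second significant figure)
Yellow → ×10^4 multiplier
Silver → ±10% tolerance
42 × 10000 = 420000 Ω
Lowest = 420000 × (1 − 10/100) = 378000 Ω.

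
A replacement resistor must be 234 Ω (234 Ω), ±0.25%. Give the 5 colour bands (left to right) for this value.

234 Ω = 234 × 10^0.
2 → red
3 → orange
4 → yellow
Multiplier 10^0 → black.
±0.25% tolerance → blue.

red, orange, yellow, black, blue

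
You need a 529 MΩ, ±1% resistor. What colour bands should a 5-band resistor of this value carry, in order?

529000000 Ω = 529 × 10^6.
5 → green
2 → red
9 → white
Multiplier 10^6 → blue.
±1% tolerance → brown.

green, red, white, blue, brown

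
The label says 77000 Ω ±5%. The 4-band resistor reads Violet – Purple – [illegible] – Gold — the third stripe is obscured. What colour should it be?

77000 Ω = 77 × 10^3.
The third band is the multiplier, 10^3, which is orange.

orange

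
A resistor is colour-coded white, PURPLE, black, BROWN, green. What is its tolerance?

±0.5%

The last band, green, is the tolerance band.
Green corresponds to ±0.5%.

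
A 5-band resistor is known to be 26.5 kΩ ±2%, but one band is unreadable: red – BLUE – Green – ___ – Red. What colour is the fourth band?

red

26500 Ω = 265 × 10^2.
The fourth band is the multiplier, 10^2, which is red.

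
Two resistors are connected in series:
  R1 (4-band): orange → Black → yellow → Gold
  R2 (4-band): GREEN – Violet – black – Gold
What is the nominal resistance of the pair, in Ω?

300057 Ω

R1: orange, black → 30; yellow ×10^4 → 300000 Ω.
R2: green, violet → 57; black ×1 → 57 Ω.
Series: 300000 + 57 = 300057 Ω.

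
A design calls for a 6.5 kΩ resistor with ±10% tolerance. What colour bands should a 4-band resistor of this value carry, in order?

6500 Ω = 65 × 10^2.
6 → blue
5 → green
Multiplier 10^2 → red.
±10% tolerance → silver.

blue, green, red, silver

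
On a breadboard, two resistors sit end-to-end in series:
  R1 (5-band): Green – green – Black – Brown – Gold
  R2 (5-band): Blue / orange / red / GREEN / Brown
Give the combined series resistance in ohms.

R1: green, green, black → 550; brown ×10 → 5500 Ω.
R2: blue, orange, red → 632; green ×10^5 → 63200000 Ω.
Series: 5500 + 63200000 = 63205500 Ω.

63205500 Ω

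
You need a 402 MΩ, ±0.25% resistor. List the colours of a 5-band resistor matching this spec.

402000000 Ω = 402 × 10^6.
4 → yellow
0 → black
2 → red
Multiplier 10^6 → blue.
±0.25% tolerance → blue.

yellow, black, red, blue, blue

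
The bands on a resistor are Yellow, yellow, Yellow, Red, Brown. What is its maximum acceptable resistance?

Yellow → 4 (first significant figure)
Yellow → 4 (second significant figure)
Yellow → 4 (third significant figure)
Red → ×10^2 multiplier
Brown → ±1% tolerance
444 × 100 = 44400 Ω
Maximum = 44400 × (1 + 1/100) = 44844 Ω.

44844 Ω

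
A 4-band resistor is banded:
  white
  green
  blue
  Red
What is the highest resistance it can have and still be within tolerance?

White → 9 (first significant figure)
Green → 5 (second significant figure)
Blue → ×10^6 multiplier
Red → ±2% tolerance
95 × 1000000 = 95000000 Ω
Highest = 95000000 × (1 + 2/100) = 96900000 Ω.

96900000 Ω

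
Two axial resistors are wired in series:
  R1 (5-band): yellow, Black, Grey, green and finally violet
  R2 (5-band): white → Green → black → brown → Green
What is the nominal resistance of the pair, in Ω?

40809500 Ω

R1: yellow, black, grey → 408; green ×10^5 → 40800000 Ω.
R2: white, green, black → 950; brown ×10 → 9500 Ω.
Series: 40800000 + 9500 = 40809500 Ω.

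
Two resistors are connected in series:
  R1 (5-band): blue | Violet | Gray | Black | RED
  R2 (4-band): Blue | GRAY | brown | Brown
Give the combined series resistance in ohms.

R1: blue, violet, grey → 678; black ×1 → 678 Ω.
R2: blue, grey → 68; brown ×10 → 680 Ω.
Series: 678 + 680 = 1358 Ω.

1358 Ω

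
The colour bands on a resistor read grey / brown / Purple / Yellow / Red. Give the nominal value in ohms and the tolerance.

Grey → 8 (first significant figure)
Brown → 1 (second significant figure)
Violet → 7 (third significant figure)
Yellow → ×10^4 multiplier
Red → ±2% tolerance
817 × 10000 = 8170000 Ω

8170000 Ω ±2%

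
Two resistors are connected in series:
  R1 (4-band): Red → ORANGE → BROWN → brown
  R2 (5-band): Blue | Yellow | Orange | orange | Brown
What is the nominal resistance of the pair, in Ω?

643230 Ω

R1: red, orange → 23; brown ×10 → 230 Ω.
R2: blue, yellow, orange → 643; orange ×10^3 → 643000 Ω.
Series: 230 + 643000 = 643230 Ω.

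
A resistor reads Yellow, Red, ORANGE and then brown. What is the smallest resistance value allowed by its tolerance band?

Yellow → 4 (first significant figure)
Red → 2 (second significant figure)
Orange → ×10^3 multiplier
Brown → ±1% tolerance
42 × 1000 = 42000 Ω
Smallest = 42000 × (1 − 1/100) = 41580 Ω.

41580 Ω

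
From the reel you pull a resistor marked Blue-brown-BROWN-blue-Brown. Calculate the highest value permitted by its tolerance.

617110000 Ω

Blue → 6 (first significant figure)
Brown → 1 (second significant figure)
Brown → 1 (third significant figure)
Blue → ×10^6 multiplier
Brown → ±1% tolerance
611 × 1000000 = 611000000 Ω
Highest = 611000000 × (1 + 1/100) = 617110000 Ω.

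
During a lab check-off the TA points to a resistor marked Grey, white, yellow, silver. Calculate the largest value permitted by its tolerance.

979000 Ω

Grey → 8 (first significant figure)
White → 9 (second significant figure)
Yellow → ×10^4 multiplier
Silver → ±10% tolerance
89 × 10000 = 890000 Ω
Largest = 890000 × (1 + 10/100) = 979000 Ω.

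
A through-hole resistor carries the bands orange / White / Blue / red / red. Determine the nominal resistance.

Orange → 3 (first significant figure)
White → 9 (second significant figure)
Blue → 6 (third significant figure)
Red → ×10^2 multiplier
396 × 100 = 39600 Ω

39600 Ω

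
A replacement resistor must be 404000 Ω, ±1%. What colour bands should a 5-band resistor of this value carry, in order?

yellow, black, yellow, orange, brown

404000 Ω = 404 × 10^3.
4 → yellow
0 → black
4 → yellow
Multiplier 10^3 → orange.
±1% tolerance → brown.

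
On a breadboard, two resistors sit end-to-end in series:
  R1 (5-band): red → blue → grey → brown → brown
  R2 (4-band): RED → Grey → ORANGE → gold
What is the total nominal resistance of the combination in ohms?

30680 Ω

R1: red, blue, grey → 268; brown ×10 → 2680 Ω.
R2: red, grey → 28; orange ×10^3 → 28000 Ω.
Series: 2680 + 28000 = 30680 Ω.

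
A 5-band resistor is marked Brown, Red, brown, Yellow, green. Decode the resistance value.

1210000 Ω

Brown → 1 (first significant figure)
Red → 2 (second significant figure)
Brown → 1 (third significant figure)
Yellow → ×10^4 multiplier
121 × 10000 = 1210000 Ω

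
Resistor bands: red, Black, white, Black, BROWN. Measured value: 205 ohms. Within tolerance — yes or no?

no

Red → 2 (first significant figure)
Black → 0 (second significant figure)
White → 9 (third significant figure)
Black → ×1 multiplier
Brown → ±1% tolerance
209 × 1 = 209 Ω
Allowed range: 206.91 Ω to 211.09 Ω.
205 ohms lies outside that range.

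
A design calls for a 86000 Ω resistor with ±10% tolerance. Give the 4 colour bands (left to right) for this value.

grey, blue, orange, silver

86000 Ω = 86 × 10^3.
8 → grey
6 → blue
Multiplier 10^3 → orange.
±10% tolerance → silver.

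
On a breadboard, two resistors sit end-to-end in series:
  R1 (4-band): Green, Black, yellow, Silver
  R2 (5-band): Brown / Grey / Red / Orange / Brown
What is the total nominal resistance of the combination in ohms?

R1: green, black → 50; yellow ×10^4 → 500000 Ω.
R2: brown, grey, red → 182; orange ×10^3 → 182000 Ω.
Series: 500000 + 182000 = 682000 Ω.

682000 Ω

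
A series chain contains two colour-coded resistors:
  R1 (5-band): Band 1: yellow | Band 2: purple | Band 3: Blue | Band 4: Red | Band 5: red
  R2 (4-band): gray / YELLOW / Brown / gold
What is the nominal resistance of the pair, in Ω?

R1: yellow, violet, blue → 476; red ×10^2 → 47600 Ω.
R2: grey, yellow → 84; brown ×10 → 840 Ω.
Series: 47600 + 840 = 48440 Ω.

48440 Ω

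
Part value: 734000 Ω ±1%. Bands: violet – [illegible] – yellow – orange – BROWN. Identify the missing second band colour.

734000 Ω = 734 × 10^3.
The second band gives digit 3 of the significand, and 3 is orange.

orange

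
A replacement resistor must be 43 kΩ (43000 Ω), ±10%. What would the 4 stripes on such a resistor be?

yellow, orange, orange, silver

43000 Ω = 43 × 10^3.
4 → yellow
3 → orange
Multiplier 10^3 → orange.
±10% tolerance → silver.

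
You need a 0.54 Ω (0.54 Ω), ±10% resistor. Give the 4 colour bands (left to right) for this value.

0.54 Ω = 54 × 10^-2.
5 → green
4 → yellow
Multiplier 10^-2 → silver.
±10% tolerance → silver.

green, yellow, silver, silver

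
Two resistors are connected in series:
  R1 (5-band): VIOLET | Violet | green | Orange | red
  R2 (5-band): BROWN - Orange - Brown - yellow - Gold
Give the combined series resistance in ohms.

R1: violet, violet, green → 775; orange ×10^3 → 775000 Ω.
R2: brown, orange, brown → 131; yellow ×10^4 → 1310000 Ω.
Series: 775000 + 1310000 = 2085000 Ω.

2085000 Ω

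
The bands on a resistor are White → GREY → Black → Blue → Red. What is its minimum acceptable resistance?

White → 9 (first significant figure)
Grey → 8 (second significant figure)
Black → 0 (third significant figure)
Blue → ×10^6 multiplier
Red → ±2% tolerance
980 × 1000000 = 980000000 Ω
Minimum = 980000000 × (1 − 2/100) = 960400000 Ω.

960400000 Ω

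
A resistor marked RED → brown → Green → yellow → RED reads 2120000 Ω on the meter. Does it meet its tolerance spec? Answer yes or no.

yes

Red → 2 (first significant figure)
Brown → 1 (second significant figure)
Green → 5 (third significant figure)
Yellow → ×10^4 multiplier
Red → ±2% tolerance
215 × 10000 = 2150000 Ω
Allowed range: 2107000 Ω to 2193000 Ω.
2120000 Ω lies inside that range.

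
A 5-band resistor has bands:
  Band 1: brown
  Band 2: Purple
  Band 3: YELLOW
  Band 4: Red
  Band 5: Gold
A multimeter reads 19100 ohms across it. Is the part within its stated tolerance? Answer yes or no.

no

Brown → 1 (first significant figure)
Violet → 7 (second significant figure)
Yellow → 4 (third significant figure)
Red → ×10^2 multiplier
Gold → ±5% tolerance
174 × 100 = 17400 Ω
Allowed range: 16530 Ω to 18270 Ω.
19100 ohms lies outside that range.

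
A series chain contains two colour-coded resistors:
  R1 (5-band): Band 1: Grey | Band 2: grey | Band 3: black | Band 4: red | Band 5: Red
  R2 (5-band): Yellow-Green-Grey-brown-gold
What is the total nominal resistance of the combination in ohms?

92580 Ω

R1: grey, grey, black → 880; red ×10^2 → 88000 Ω.
R2: yellow, green, grey → 458; brown ×10 → 4580 Ω.
Series: 88000 + 4580 = 92580 Ω.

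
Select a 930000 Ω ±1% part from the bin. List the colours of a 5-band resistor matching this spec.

white, orange, black, orange, brown

930000 Ω = 930 × 10^3.
9 → white
3 → orange
0 → black
Multiplier 10^3 → orange.
±1% tolerance → brown.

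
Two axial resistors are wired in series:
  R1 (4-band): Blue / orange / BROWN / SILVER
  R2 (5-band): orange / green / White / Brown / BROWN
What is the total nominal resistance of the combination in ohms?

R1: blue, orange → 63; brown ×10 → 630 Ω.
R2: orange, green, white → 359; brown ×10 → 3590 Ω.
Series: 630 + 3590 = 4220 Ω.

4220 Ω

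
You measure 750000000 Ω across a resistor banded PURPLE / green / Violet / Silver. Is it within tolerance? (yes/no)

yes

Violet → 7 (first significant figure)
Green → 5 (second significant figure)
Violet → ×10^7 multiplier
Silver → ±10% tolerance
75 × 10000000 = 750000000 Ω
Allowed range: 675000000 Ω to 825000000 Ω.
750000000 Ω lies inside that range.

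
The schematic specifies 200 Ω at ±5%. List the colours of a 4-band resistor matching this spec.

200 Ω = 20 × 10^1.
2 → red
0 → black
Multiplier 10^1 → brown.
±5% tolerance → gold.

red, black, brown, gold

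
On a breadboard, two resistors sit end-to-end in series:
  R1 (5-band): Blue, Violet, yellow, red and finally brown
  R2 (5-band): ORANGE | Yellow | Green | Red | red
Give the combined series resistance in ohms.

R1: blue, violet, yellow → 674; red ×10^2 → 67400 Ω.
R2: orange, yellow, green → 345; red ×10^2 → 34500 Ω.
Series: 67400 + 34500 = 101900 Ω.

101900 Ω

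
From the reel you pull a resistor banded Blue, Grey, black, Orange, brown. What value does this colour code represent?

680000 Ω

Blue → 6 (first significant figure)
Grey → 8 (second significant figure)
Black → 0 (third significant figure)
Orange → ×10^3 multiplier
680 × 1000 = 680000 Ω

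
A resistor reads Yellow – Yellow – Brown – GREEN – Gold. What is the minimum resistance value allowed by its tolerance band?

41895000 Ω

Yellow → 4 (first significant figure)
Yellow → 4 (second significant figure)
Brown → 1 (third significant figure)
Green → ×10^5 multiplier
Gold → ±5% tolerance
441 × 100000 = 44100000 Ω
Minimum = 44100000 × (1 − 5/100) = 41895000 Ω.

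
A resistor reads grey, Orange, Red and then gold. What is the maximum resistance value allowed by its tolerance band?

8715 Ω

Grey → 8 (first significant figure)
Orange → 3 (second significant figure)
Red → ×10^2 multiplier
Gold → ±5% tolerance
83 × 100 = 8300 Ω
Maximum = 8300 × (1 + 5/100) = 8715 Ω.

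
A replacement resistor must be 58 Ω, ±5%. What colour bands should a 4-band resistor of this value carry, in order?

green, grey, black, gold

58 Ω = 58 × 10^0.
5 → green
8 → grey
Multiplier 10^0 → black.
±5% tolerance → gold.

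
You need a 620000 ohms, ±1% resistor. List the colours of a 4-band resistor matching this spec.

620000 Ω = 62 × 10^4.
6 → blue
2 → red
Multiplier 10^4 → yellow.
±1% tolerance → brown.

blue, red, yellow, brown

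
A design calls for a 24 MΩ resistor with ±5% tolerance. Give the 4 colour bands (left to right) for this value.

24000000 Ω = 24 × 10^6.
2 → red
4 → yellow
Multiplier 10^6 → blue.
±5% tolerance → gold.

red, yellow, blue, gold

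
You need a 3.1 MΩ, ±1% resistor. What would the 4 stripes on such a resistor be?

orange, brown, green, brown

3100000 Ω = 31 × 10^5.
3 → orange
1 → brown
Multiplier 10^5 → green.
±1% tolerance → brown.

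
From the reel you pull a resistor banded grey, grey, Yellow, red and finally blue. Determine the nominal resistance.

88400 Ω

Grey → 8 (first significant figure)
Grey → 8 (second significant figure)
Yellow → 4 (third significant figure)
Red → ×10^2 multiplier
884 × 100 = 88400 Ω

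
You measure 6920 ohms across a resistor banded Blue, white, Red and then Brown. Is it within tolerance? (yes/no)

yes

Blue → 6 (first significant figure)
White → 9 (second significant figure)
Red → ×10^2 multiplier
Brown → ±1% tolerance
69 × 100 = 6900 Ω
Allowed range: 6831 Ω to 6969 Ω.
6920 ohms lies inside that range.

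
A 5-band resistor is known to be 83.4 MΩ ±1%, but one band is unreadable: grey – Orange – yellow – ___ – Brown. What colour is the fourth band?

green

83400000 Ω = 834 × 10^5.
The fourth band is the multiplier, 10^5, which is green.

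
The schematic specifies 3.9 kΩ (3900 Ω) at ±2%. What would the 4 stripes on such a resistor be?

orange, white, red, red

3900 Ω = 39 × 10^2.
3 → orange
9 → white
Multiplier 10^2 → red.
±2% tolerance → red.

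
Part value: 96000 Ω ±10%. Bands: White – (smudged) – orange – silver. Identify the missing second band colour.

blue

96000 Ω = 96 × 10^3.
The second band gives digit 6 of the significand, and 6 is blue.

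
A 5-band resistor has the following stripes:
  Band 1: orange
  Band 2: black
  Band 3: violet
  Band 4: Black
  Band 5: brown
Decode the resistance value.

307 Ω

Orange → 3 (first significant figure)
Black → 0 (second significant figure)
Violet → 7 (third significant figure)
Black → ×1 multiplier
307 × 1 = 307 Ω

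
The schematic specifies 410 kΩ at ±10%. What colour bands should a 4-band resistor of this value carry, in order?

410000 Ω = 41 × 10^4.
4 → yellow
1 → brown
Multiplier 10^4 → yellow.
±10% tolerance → silver.

yellow, brown, yellow, silver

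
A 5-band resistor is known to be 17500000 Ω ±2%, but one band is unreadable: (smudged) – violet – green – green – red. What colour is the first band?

brown

17500000 Ω = 175 × 10^5.
The first band gives digit 1 of the significand, and 1 is brown.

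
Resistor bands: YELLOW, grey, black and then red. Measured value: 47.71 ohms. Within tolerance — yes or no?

Yellow → 4 (first significant figure)
Grey → 8 (second significant figure)
Black → ×1 multiplier
Red → ±2% tolerance
48 × 1 = 48 Ω
Allowed range: 47.04 Ω to 48.96 Ω.
47.71 ohms lies inside that range.

yes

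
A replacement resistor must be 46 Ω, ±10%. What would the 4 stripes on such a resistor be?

yellow, blue, black, silver

46 Ω = 46 × 10^0.
4 → yellow
6 → blue
Multiplier 10^0 → black.
±10% tolerance → silver.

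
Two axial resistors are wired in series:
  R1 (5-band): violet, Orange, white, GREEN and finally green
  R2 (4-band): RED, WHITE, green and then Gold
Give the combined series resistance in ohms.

76800000 Ω

R1: violet, orange, white → 739; green ×10^5 → 73900000 Ω.
R2: red, white → 29; green ×10^5 → 2900000 Ω.
Series: 73900000 + 2900000 = 76800000 Ω.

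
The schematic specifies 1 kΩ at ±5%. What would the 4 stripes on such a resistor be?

brown, black, red, gold

1000 Ω = 10 × 10^2.
1 → brown
0 → black
Multiplier 10^2 → red.
±5% tolerance → gold.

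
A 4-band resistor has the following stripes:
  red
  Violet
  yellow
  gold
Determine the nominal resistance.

Red → 2 (first significant figure)
Violet → 7 (second significant figure)
Yellow → ×10^4 multiplier
27 × 10000 = 270000 Ω

270000 Ω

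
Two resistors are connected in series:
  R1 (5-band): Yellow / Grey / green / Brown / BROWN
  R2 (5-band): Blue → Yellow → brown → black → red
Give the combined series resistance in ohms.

5491 Ω

R1: yellow, grey, green → 485; brown ×10 → 4850 Ω.
R2: blue, yellow, brown → 641; black ×1 → 641 Ω.
Series: 4850 + 641 = 5491 Ω.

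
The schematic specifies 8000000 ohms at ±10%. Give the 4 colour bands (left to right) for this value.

8000000 Ω = 80 × 10^5.
8 → grey
0 → black
Multiplier 10^5 → green.
±10% tolerance → silver.

grey, black, green, silver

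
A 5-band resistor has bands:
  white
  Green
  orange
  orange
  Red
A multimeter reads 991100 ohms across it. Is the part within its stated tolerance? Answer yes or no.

White → 9 (first significant figure)
Green → 5 (second significant figure)
Orange → 3 (third significant figure)
Orange → ×10^3 multiplier
Red → ±2% tolerance
953 × 1000 = 953000 Ω
Allowed range: 933940 Ω to 972060 Ω.
991100 ohms lies outside that range.

no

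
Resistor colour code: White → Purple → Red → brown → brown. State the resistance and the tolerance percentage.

9720 Ω ±1%

White → 9 (first significant figure)
Violet → 7 (second significant figure)
Red → 2 (third significant figure)
Brown → ×10 multiplier
Brown → ±1% tolerance
972 × 10 = 9720 Ω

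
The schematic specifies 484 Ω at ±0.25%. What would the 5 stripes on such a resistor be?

yellow, grey, yellow, black, blue

484 Ω = 484 × 10^0.
4 → yellow
8 → grey
4 → yellow
Multiplier 10^0 → black.
±0.25% tolerance → blue.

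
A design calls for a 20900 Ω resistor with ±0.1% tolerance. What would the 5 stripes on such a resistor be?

20900 Ω = 209 × 10^2.
2 → red
0 → black
9 → white
Multiplier 10^2 → red.
±0.1% tolerance → violet.

red, black, white, red, violet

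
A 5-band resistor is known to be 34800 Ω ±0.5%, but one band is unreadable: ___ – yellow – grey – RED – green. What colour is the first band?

orange

34800 Ω = 348 × 10^2.
The first band gives digit 3 of the significand, and 3 is orange.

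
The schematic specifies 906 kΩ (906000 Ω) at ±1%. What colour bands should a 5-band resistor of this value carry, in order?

white, black, blue, orange, brown

906000 Ω = 906 × 10^3.
9 → white
0 → black
6 → blue
Multiplier 10^3 → orange.
±1% tolerance → brown.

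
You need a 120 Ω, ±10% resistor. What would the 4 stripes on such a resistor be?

120 Ω = 12 × 10^1.
1 → brown
2 → red
Multiplier 10^1 → brown.
±10% tolerance → silver.

brown, red, brown, silver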